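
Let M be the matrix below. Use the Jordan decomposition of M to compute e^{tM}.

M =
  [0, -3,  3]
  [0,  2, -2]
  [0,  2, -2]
e^{tM} =
  [1, -3*t, 3*t]
  [0, 2*t + 1, -2*t]
  [0, 2*t, 1 - 2*t]

Strategy: write M = P · J · P⁻¹ where J is a Jordan canonical form, so e^{tM} = P · e^{tJ} · P⁻¹, and e^{tJ} can be computed block-by-block.

M has Jordan form
J =
  [0, 1, 0]
  [0, 0, 0]
  [0, 0, 0]
(up to reordering of blocks).

Per-block formulas:
  For a 1×1 block at λ = 0: exp(t · [0]) = [e^(0t)].
  For a 2×2 Jordan block J_2(0): exp(t · J_2(0)) = e^(0t)·(I + t·N), where N is the 2×2 nilpotent shift.

After assembling e^{tJ} and conjugating by P, we get:

e^{tM} =
  [1, -3*t, 3*t]
  [0, 2*t + 1, -2*t]
  [0, 2*t, 1 - 2*t]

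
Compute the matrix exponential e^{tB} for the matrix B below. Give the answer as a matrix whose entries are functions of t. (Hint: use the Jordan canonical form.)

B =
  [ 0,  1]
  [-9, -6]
e^{tB} =
  [3*t*exp(-3*t) + exp(-3*t), t*exp(-3*t)]
  [-9*t*exp(-3*t), -3*t*exp(-3*t) + exp(-3*t)]

Strategy: write B = P · J · P⁻¹ where J is a Jordan canonical form, so e^{tB} = P · e^{tJ} · P⁻¹, and e^{tJ} can be computed block-by-block.

B has Jordan form
J =
  [-3,  1]
  [ 0, -3]
(up to reordering of blocks).

Per-block formulas:
  For a 2×2 Jordan block J_2(-3): exp(t · J_2(-3)) = e^(-3t)·(I + t·N), where N is the 2×2 nilpotent shift.

After assembling e^{tJ} and conjugating by P, we get:

e^{tB} =
  [3*t*exp(-3*t) + exp(-3*t), t*exp(-3*t)]
  [-9*t*exp(-3*t), -3*t*exp(-3*t) + exp(-3*t)]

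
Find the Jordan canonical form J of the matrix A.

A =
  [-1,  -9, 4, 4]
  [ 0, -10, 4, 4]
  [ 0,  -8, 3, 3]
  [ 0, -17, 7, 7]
J_1(-1) ⊕ J_3(0)

The characteristic polynomial is
  det(x·I − A) = x^4 + x^3 = x^3*(x + 1)

Eigenvalues and multiplicities (the geometric multiplicity of λ is n − rank(A − λI), which equals the number of Jordan blocks for λ):
  λ = -1: algebraic multiplicity = 1, geometric multiplicity = 1
  λ = 0: algebraic multiplicity = 3, geometric multiplicity = 1

Determining the block sizes for each eigenvalue:
  λ = -1: one block (gm = 1), so the single block has size am = 1 → block sizes [1]
  λ = 0: one block (gm = 1), so the single block has size am = 3 → block sizes [3]

Assembling the blocks gives a Jordan form
J =
  [-1, 0, 0, 0]
  [ 0, 0, 1, 0]
  [ 0, 0, 0, 1]
  [ 0, 0, 0, 0]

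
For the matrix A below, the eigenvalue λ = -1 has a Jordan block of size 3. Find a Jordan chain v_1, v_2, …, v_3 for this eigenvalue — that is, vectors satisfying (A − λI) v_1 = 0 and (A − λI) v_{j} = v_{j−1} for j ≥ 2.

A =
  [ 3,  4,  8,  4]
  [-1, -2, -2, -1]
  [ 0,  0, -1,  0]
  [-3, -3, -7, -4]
A Jordan chain for λ = -1 of length 3:
v_1 = (-4, 1, 0, 3)ᵀ
v_2 = (8, -2, 0, -7)ᵀ
v_3 = (0, 0, 1, 0)ᵀ

Let N = A − (-1)·I. We want v_3 with N^3 v_3 = 0 but N^2 v_3 ≠ 0; then v_{j-1} := N · v_j for j = 3, …, 2.

Pick v_3 = (0, 0, 1, 0)ᵀ.
Then v_2 = N · v_3 = (8, -2, 0, -7)ᵀ.
Then v_1 = N · v_2 = (-4, 1, 0, 3)ᵀ.

Sanity check: (A − (-1)·I) v_1 = (0, 0, 0, 0)ᵀ = 0. ✓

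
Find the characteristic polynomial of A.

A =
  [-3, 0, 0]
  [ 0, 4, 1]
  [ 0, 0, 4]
x^3 - 5*x^2 - 8*x + 48

Expanding det(x·I − A) (e.g. by cofactor expansion or by noting that A is similar to its Jordan form J, which has the same characteristic polynomial as A) gives
  χ_A(x) = x^3 - 5*x^2 - 8*x + 48
which factors as (x - 4)^2*(x + 3). The eigenvalues (with algebraic multiplicities) are λ = -3 with multiplicity 1, λ = 4 with multiplicity 2.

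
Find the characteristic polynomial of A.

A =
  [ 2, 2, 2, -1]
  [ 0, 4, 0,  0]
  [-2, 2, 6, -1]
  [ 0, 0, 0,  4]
x^4 - 16*x^3 + 96*x^2 - 256*x + 256

Expanding det(x·I − A) (e.g. by cofactor expansion or by noting that A is similar to its Jordan form J, which has the same characteristic polynomial as A) gives
  χ_A(x) = x^4 - 16*x^3 + 96*x^2 - 256*x + 256
which factors as (x - 4)^4. The eigenvalues (with algebraic multiplicities) are λ = 4 with multiplicity 4.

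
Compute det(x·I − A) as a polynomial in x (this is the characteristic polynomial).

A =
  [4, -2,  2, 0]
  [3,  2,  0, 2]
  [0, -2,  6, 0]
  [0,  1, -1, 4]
x^4 - 16*x^3 + 96*x^2 - 256*x + 256

Expanding det(x·I − A) (e.g. by cofactor expansion or by noting that A is similar to its Jordan form J, which has the same characteristic polynomial as A) gives
  χ_A(x) = x^4 - 16*x^3 + 96*x^2 - 256*x + 256
which factors as (x - 4)^4. The eigenvalues (with algebraic multiplicities) are λ = 4 with multiplicity 4.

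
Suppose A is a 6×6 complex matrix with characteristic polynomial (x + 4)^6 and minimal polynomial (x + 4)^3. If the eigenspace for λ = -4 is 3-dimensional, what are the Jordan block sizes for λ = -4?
Block sizes for λ = -4: [3, 2, 1]

Step 1 — from the characteristic polynomial, algebraic multiplicity of λ = -4 is 6. From dim ker(A − (-4)·I) = 3, there are exactly 3 Jordan blocks for λ = -4.
Step 2 — from the minimal polynomial, the factor (x + 4)^3 tells us the largest block for λ = -4 has size 3.
Step 3 — with total size 6, 3 blocks, and largest block 3, the block sizes (in nonincreasing order) are [3, 2, 1].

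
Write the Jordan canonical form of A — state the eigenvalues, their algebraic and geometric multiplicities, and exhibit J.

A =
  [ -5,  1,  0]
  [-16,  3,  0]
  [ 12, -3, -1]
J_2(-1) ⊕ J_1(-1)

The characteristic polynomial is
  det(x·I − A) = x^3 + 3*x^2 + 3*x + 1 = (x + 1)^3

Eigenvalues and multiplicities (the geometric multiplicity of λ is n − rank(A − λI), which equals the number of Jordan blocks for λ):
  λ = -1: algebraic multiplicity = 3, geometric multiplicity = 2

Determining the block sizes for each eigenvalue:
  λ = -1: 2 blocks summing to 3 forces exactly one block of size 2 and the rest size 1 → block sizes [2, 1]

Assembling the blocks gives a Jordan form
J =
  [-1,  1,  0]
  [ 0, -1,  0]
  [ 0,  0, -1]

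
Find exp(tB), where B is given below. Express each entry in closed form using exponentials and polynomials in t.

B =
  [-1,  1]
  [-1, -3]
e^{tB} =
  [t*exp(-2*t) + exp(-2*t), t*exp(-2*t)]
  [-t*exp(-2*t), -t*exp(-2*t) + exp(-2*t)]

Strategy: write B = P · J · P⁻¹ where J is a Jordan canonical form, so e^{tB} = P · e^{tJ} · P⁻¹, and e^{tJ} can be computed block-by-block.

B has Jordan form
J =
  [-2,  1]
  [ 0, -2]
(up to reordering of blocks).

Per-block formulas:
  For a 2×2 Jordan block J_2(-2): exp(t · J_2(-2)) = e^(-2t)·(I + t·N), where N is the 2×2 nilpotent shift.

After assembling e^{tJ} and conjugating by P, we get:

e^{tB} =
  [t*exp(-2*t) + exp(-2*t), t*exp(-2*t)]
  [-t*exp(-2*t), -t*exp(-2*t) + exp(-2*t)]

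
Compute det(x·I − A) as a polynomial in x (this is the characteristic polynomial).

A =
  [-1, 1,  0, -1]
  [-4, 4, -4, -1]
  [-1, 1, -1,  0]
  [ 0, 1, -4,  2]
x^4 - 4*x^3 + 6*x^2 - 4*x + 1

Expanding det(x·I − A) (e.g. by cofactor expansion or by noting that A is similar to its Jordan form J, which has the same characteristic polynomial as A) gives
  χ_A(x) = x^4 - 4*x^3 + 6*x^2 - 4*x + 1
which factors as (x - 1)^4. The eigenvalues (with algebraic multiplicities) are λ = 1 with multiplicity 4.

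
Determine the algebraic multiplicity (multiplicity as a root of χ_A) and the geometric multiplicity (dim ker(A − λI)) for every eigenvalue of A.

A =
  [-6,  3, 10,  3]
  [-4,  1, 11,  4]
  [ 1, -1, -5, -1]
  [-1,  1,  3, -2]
λ = -3: alg = 4, geom = 2

Step 1 — factor the characteristic polynomial to read off the algebraic multiplicities:
  χ_A(x) = (x + 3)^4

Step 2 — compute geometric multiplicities via the rank-nullity identity g(λ) = n − rank(A − λI):
  rank(A − (-3)·I) = 2, so dim ker(A − (-3)·I) = n − 2 = 2

Summary:
  λ = -3: algebraic multiplicity = 4, geometric multiplicity = 2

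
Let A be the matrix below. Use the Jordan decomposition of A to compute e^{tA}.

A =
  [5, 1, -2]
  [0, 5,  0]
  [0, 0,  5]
e^{tA} =
  [exp(5*t), t*exp(5*t), -2*t*exp(5*t)]
  [0, exp(5*t), 0]
  [0, 0, exp(5*t)]

Strategy: write A = P · J · P⁻¹ where J is a Jordan canonical form, so e^{tA} = P · e^{tJ} · P⁻¹, and e^{tJ} can be computed block-by-block.

A has Jordan form
J =
  [5, 1, 0]
  [0, 5, 0]
  [0, 0, 5]
(up to reordering of blocks).

Per-block formulas:
  For a 2×2 Jordan block J_2(5): exp(t · J_2(5)) = e^(5t)·(I + t·N), where N is the 2×2 nilpotent shift.
  For a 1×1 block at λ = 5: exp(t · [5]) = [e^(5t)].

After assembling e^{tJ} and conjugating by P, we get:

e^{tA} =
  [exp(5*t), t*exp(5*t), -2*t*exp(5*t)]
  [0, exp(5*t), 0]
  [0, 0, exp(5*t)]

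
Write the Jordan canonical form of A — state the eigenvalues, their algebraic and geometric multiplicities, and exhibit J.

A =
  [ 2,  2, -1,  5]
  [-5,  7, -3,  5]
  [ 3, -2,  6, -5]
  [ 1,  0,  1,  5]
J_3(5) ⊕ J_1(5)

The characteristic polynomial is
  det(x·I − A) = x^4 - 20*x^3 + 150*x^2 - 500*x + 625 = (x - 5)^4

Eigenvalues and multiplicities (the geometric multiplicity of λ is n − rank(A − λI), which equals the number of Jordan blocks for λ):
  λ = 5: algebraic multiplicity = 4, geometric multiplicity = 2

Determining the block sizes for each eigenvalue:
  λ = 5: with am = 4 and gm = 2, the partition is not yet determined (e.g. several partitions of 4 into 2 parts exist). Let N = A − (5)·I. Computing rank(N^1) = 2, rank(N^2) = 1, rank(N^3) = 0; the number of blocks of size ≥ j is rank(N^{j−1}) − rank(N^j), giving [2, 1, 1]. So we have 1 block(s) of size 3, 1 block(s) of size 1 → block sizes [3, 1]

Assembling the blocks gives a Jordan form
J =
  [5, 1, 0, 0]
  [0, 5, 1, 0]
  [0, 0, 5, 0]
  [0, 0, 0, 5]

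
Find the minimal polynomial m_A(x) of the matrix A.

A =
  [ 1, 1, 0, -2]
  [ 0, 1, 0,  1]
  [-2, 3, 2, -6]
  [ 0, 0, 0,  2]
x^4 - 6*x^3 + 13*x^2 - 12*x + 4

The characteristic polynomial is χ_A(x) = (x - 2)^2*(x - 1)^2, so the eigenvalues are known. The minimal polynomial is
  m_A(x) = Π_λ (x − λ)^{k_λ}
where k_λ is the size of the *largest* Jordan block for λ (equivalently, the smallest k with (A − λI)^k v = 0 for every generalised eigenvector v of λ).

  λ = 1: largest Jordan block has size 2, contributing (x − 1)^2
  λ = 2: largest Jordan block has size 2, contributing (x − 2)^2

So m_A(x) = (x - 2)^2*(x - 1)^2 = x^4 - 6*x^3 + 13*x^2 - 12*x + 4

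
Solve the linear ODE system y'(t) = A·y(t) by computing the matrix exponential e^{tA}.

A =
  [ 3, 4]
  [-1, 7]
e^{tA} =
  [-2*t*exp(5*t) + exp(5*t), 4*t*exp(5*t)]
  [-t*exp(5*t), 2*t*exp(5*t) + exp(5*t)]

Strategy: write A = P · J · P⁻¹ where J is a Jordan canonical form, so e^{tA} = P · e^{tJ} · P⁻¹, and e^{tJ} can be computed block-by-block.

A has Jordan form
J =
  [5, 1]
  [0, 5]
(up to reordering of blocks).

Per-block formulas:
  For a 2×2 Jordan block J_2(5): exp(t · J_2(5)) = e^(5t)·(I + t·N), where N is the 2×2 nilpotent shift.

After assembling e^{tJ} and conjugating by P, we get:

e^{tA} =
  [-2*t*exp(5*t) + exp(5*t), 4*t*exp(5*t)]
  [-t*exp(5*t), 2*t*exp(5*t) + exp(5*t)]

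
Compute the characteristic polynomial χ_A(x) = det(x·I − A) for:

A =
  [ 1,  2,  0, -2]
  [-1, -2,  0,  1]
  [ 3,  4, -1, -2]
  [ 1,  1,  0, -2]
x^4 + 4*x^3 + 6*x^2 + 4*x + 1

Expanding det(x·I − A) (e.g. by cofactor expansion or by noting that A is similar to its Jordan form J, which has the same characteristic polynomial as A) gives
  χ_A(x) = x^4 + 4*x^3 + 6*x^2 + 4*x + 1
which factors as (x + 1)^4. The eigenvalues (with algebraic multiplicities) are λ = -1 with multiplicity 4.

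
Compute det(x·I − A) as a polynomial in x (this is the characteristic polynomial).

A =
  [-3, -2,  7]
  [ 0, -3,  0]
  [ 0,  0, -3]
x^3 + 9*x^2 + 27*x + 27

Expanding det(x·I − A) (e.g. by cofactor expansion or by noting that A is similar to its Jordan form J, which has the same characteristic polynomial as A) gives
  χ_A(x) = x^3 + 9*x^2 + 27*x + 27
which factors as (x + 3)^3. The eigenvalues (with algebraic multiplicities) are λ = -3 with multiplicity 3.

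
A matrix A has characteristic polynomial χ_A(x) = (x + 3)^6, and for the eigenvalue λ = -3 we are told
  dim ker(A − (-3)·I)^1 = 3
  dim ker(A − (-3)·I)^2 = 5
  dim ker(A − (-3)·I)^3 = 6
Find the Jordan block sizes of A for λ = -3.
Block sizes for λ = -3: [3, 2, 1]

From the dimensions of kernels of powers, the number of Jordan blocks of size at least j is d_j − d_{j−1} where d_j = dim ker(N^j) (with d_0 = 0). Computing the differences gives [3, 2, 1].
The number of blocks of size exactly k is (#blocks of size ≥ k) − (#blocks of size ≥ k + 1), so the partition is: 1 block(s) of size 1, 1 block(s) of size 2, 1 block(s) of size 3.
In nonincreasing order the block sizes are [3, 2, 1].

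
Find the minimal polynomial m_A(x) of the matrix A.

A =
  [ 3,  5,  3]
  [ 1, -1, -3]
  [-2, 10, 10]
x^2 - 8*x + 16

The characteristic polynomial is χ_A(x) = (x - 4)^3, so the eigenvalues are known. The minimal polynomial is
  m_A(x) = Π_λ (x − λ)^{k_λ}
where k_λ is the size of the *largest* Jordan block for λ (equivalently, the smallest k with (A − λI)^k v = 0 for every generalised eigenvector v of λ).

  λ = 4: largest Jordan block has size 2, contributing (x − 4)^2

So m_A(x) = (x - 4)^2 = x^2 - 8*x + 16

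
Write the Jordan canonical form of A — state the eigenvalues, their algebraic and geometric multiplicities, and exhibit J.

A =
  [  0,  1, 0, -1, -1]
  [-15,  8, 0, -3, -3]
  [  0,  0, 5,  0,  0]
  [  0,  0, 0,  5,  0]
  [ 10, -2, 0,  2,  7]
J_2(5) ⊕ J_1(5) ⊕ J_1(5) ⊕ J_1(5)

The characteristic polynomial is
  det(x·I − A) = x^5 - 25*x^4 + 250*x^3 - 1250*x^2 + 3125*x - 3125 = (x - 5)^5

Eigenvalues and multiplicities (the geometric multiplicity of λ is n − rank(A − λI), which equals the number of Jordan blocks for λ):
  λ = 5: algebraic multiplicity = 5, geometric multiplicity = 4

Determining the block sizes for each eigenvalue:
  λ = 5: 4 blocks summing to 5 forces exactly one block of size 2 and the rest size 1 → block sizes [2, 1, 1, 1]

Assembling the blocks gives a Jordan form
J =
  [5, 1, 0, 0, 0]
  [0, 5, 0, 0, 0]
  [0, 0, 5, 0, 0]
  [0, 0, 0, 5, 0]
  [0, 0, 0, 0, 5]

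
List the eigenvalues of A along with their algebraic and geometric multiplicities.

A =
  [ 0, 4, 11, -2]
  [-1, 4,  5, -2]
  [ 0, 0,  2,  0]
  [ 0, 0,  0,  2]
λ = 2: alg = 4, geom = 2

Step 1 — factor the characteristic polynomial to read off the algebraic multiplicities:
  χ_A(x) = (x - 2)^4

Step 2 — compute geometric multiplicities via the rank-nullity identity g(λ) = n − rank(A − λI):
  rank(A − (2)·I) = 2, so dim ker(A − (2)·I) = n − 2 = 2

Summary:
  λ = 2: algebraic multiplicity = 4, geometric multiplicity = 2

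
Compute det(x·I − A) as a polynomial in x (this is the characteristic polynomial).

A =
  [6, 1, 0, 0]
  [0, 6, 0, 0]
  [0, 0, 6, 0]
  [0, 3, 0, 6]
x^4 - 24*x^3 + 216*x^2 - 864*x + 1296

Expanding det(x·I − A) (e.g. by cofactor expansion or by noting that A is similar to its Jordan form J, which has the same characteristic polynomial as A) gives
  χ_A(x) = x^4 - 24*x^3 + 216*x^2 - 864*x + 1296
which factors as (x - 6)^4. The eigenvalues (with algebraic multiplicities) are λ = 6 with multiplicity 4.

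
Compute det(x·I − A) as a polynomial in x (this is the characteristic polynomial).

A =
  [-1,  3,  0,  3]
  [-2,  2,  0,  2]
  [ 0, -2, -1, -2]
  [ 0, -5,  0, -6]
x^4 + 6*x^3 + 13*x^2 + 12*x + 4

Expanding det(x·I − A) (e.g. by cofactor expansion or by noting that A is similar to its Jordan form J, which has the same characteristic polynomial as A) gives
  χ_A(x) = x^4 + 6*x^3 + 13*x^2 + 12*x + 4
which factors as (x + 1)^2*(x + 2)^2. The eigenvalues (with algebraic multiplicities) are λ = -2 with multiplicity 2, λ = -1 with multiplicity 2.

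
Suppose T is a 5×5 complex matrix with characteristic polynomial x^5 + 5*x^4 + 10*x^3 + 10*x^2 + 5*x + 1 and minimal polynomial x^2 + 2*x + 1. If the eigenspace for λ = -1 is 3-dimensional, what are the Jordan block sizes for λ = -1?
Block sizes for λ = -1: [2, 2, 1]

Step 1 — from the characteristic polynomial, algebraic multiplicity of λ = -1 is 5. From dim ker(T − (-1)·I) = 3, there are exactly 3 Jordan blocks for λ = -1.
Step 2 — from the minimal polynomial, the factor (x + 1)^2 tells us the largest block for λ = -1 has size 2.
Step 3 — with total size 5, 3 blocks, and largest block 2, the block sizes (in nonincreasing order) are [2, 2, 1].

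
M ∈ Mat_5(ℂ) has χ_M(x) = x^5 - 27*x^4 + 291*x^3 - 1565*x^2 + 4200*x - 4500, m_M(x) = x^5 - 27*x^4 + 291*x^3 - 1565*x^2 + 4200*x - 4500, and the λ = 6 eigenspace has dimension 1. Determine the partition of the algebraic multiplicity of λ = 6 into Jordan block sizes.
Block sizes for λ = 6: [2]

Step 1 — from the characteristic polynomial, algebraic multiplicity of λ = 6 is 2. From dim ker(M − (6)·I) = 1, there are exactly 1 Jordan blocks for λ = 6.
Step 2 — from the minimal polynomial, the factor (x − 6)^2 tells us the largest block for λ = 6 has size 2.
Step 3 — with total size 2, 1 blocks, and largest block 2, the block sizes (in nonincreasing order) are [2].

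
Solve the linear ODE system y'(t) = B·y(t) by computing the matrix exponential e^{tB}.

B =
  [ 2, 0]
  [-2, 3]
e^{tB} =
  [exp(2*t), 0]
  [-2*exp(3*t) + 2*exp(2*t), exp(3*t)]

Strategy: write B = P · J · P⁻¹ where J is a Jordan canonical form, so e^{tB} = P · e^{tJ} · P⁻¹, and e^{tJ} can be computed block-by-block.

B has Jordan form
J =
  [2, 0]
  [0, 3]
(up to reordering of blocks).

Per-block formulas:
  For a 1×1 block at λ = 3: exp(t · [3]) = [e^(3t)].
  For a 1×1 block at λ = 2: exp(t · [2]) = [e^(2t)].

After assembling e^{tJ} and conjugating by P, we get:

e^{tB} =
  [exp(2*t), 0]
  [-2*exp(3*t) + 2*exp(2*t), exp(3*t)]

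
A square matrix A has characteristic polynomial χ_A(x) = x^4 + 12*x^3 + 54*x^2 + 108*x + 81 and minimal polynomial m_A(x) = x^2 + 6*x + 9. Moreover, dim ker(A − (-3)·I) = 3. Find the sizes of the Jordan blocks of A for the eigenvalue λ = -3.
Block sizes for λ = -3: [2, 1, 1]

Step 1 — from the characteristic polynomial, algebraic multiplicity of λ = -3 is 4. From dim ker(A − (-3)·I) = 3, there are exactly 3 Jordan blocks for λ = -3.
Step 2 — from the minimal polynomial, the factor (x + 3)^2 tells us the largest block for λ = -3 has size 2.
Step 3 — with total size 4, 3 blocks, and largest block 2, the block sizes (in nonincreasing order) are [2, 1, 1].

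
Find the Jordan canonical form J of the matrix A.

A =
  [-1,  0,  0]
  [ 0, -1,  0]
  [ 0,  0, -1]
J_1(-1) ⊕ J_1(-1) ⊕ J_1(-1)

The characteristic polynomial is
  det(x·I − A) = x^3 + 3*x^2 + 3*x + 1 = (x + 1)^3

Eigenvalues and multiplicities (the geometric multiplicity of λ is n − rank(A − λI), which equals the number of Jordan blocks for λ):
  λ = -1: algebraic multiplicity = 3, geometric multiplicity = 3

Determining the block sizes for each eigenvalue:
  λ = -1: gm = am = 3, so every block has size 1 → block sizes [1, 1, 1]

Assembling the blocks gives a Jordan form
J =
  [-1,  0,  0]
  [ 0, -1,  0]
  [ 0,  0, -1]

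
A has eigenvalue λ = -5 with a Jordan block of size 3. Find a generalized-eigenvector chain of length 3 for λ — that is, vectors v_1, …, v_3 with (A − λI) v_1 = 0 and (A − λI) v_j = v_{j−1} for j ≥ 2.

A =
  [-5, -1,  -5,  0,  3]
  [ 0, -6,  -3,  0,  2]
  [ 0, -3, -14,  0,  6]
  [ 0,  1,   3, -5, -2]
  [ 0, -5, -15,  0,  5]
A Jordan chain for λ = -5 of length 3:
v_1 = (1, 0, 0, 0, 0)ᵀ
v_2 = (-1, -1, -3, 1, -5)ᵀ
v_3 = (0, 1, 0, 0, 0)ᵀ

Let N = A − (-5)·I. We want v_3 with N^3 v_3 = 0 but N^2 v_3 ≠ 0; then v_{j-1} := N · v_j for j = 3, …, 2.

Pick v_3 = (0, 1, 0, 0, 0)ᵀ.
Then v_2 = N · v_3 = (-1, -1, -3, 1, -5)ᵀ.
Then v_1 = N · v_2 = (1, 0, 0, 0, 0)ᵀ.

Sanity check: (A − (-5)·I) v_1 = (0, 0, 0, 0, 0)ᵀ = 0. ✓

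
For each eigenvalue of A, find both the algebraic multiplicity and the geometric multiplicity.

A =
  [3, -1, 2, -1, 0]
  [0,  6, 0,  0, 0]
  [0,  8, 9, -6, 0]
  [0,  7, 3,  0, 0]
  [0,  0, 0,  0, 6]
λ = 3: alg = 2, geom = 1; λ = 6: alg = 3, geom = 2

Step 1 — factor the characteristic polynomial to read off the algebraic multiplicities:
  χ_A(x) = (x - 6)^3*(x - 3)^2

Step 2 — compute geometric multiplicities via the rank-nullity identity g(λ) = n − rank(A − λI):
  rank(A − (3)·I) = 4, so dim ker(A − (3)·I) = n − 4 = 1
  rank(A − (6)·I) = 3, so dim ker(A − (6)·I) = n − 3 = 2

Summary:
  λ = 3: algebraic multiplicity = 2, geometric multiplicity = 1
  λ = 6: algebraic multiplicity = 3, geometric multiplicity = 2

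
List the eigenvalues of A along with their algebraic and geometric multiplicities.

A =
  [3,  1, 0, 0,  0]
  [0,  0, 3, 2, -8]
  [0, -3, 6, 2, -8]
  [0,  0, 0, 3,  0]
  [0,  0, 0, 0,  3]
λ = 3: alg = 5, geom = 3

Step 1 — factor the characteristic polynomial to read off the algebraic multiplicities:
  χ_A(x) = (x - 3)^5

Step 2 — compute geometric multiplicities via the rank-nullity identity g(λ) = n − rank(A − λI):
  rank(A − (3)·I) = 2, so dim ker(A − (3)·I) = n − 2 = 3

Summary:
  λ = 3: algebraic multiplicity = 5, geometric multiplicity = 3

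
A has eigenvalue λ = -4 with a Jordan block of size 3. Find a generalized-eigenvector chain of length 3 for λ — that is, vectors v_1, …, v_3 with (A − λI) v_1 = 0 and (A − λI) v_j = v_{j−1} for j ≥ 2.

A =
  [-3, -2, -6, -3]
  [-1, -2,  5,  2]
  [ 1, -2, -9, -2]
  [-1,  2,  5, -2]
A Jordan chain for λ = -4 of length 3:
v_1 = (-1, 1, -1, 1)ᵀ
v_2 = (-6, 5, -5, 5)ᵀ
v_3 = (0, 0, 1, 0)ᵀ

Let N = A − (-4)·I. We want v_3 with N^3 v_3 = 0 but N^2 v_3 ≠ 0; then v_{j-1} := N · v_j for j = 3, …, 2.

Pick v_3 = (0, 0, 1, 0)ᵀ.
Then v_2 = N · v_3 = (-6, 5, -5, 5)ᵀ.
Then v_1 = N · v_2 = (-1, 1, -1, 1)ᵀ.

Sanity check: (A − (-4)·I) v_1 = (0, 0, 0, 0)ᵀ = 0. ✓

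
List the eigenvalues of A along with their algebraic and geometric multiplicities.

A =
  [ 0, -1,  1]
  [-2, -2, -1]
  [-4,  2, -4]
λ = -2: alg = 3, geom = 1

Step 1 — factor the characteristic polynomial to read off the algebraic multiplicities:
  χ_A(x) = (x + 2)^3

Step 2 — compute geometric multiplicities via the rank-nullity identity g(λ) = n − rank(A − λI):
  rank(A − (-2)·I) = 2, so dim ker(A − (-2)·I) = n − 2 = 1

Summary:
  λ = -2: algebraic multiplicity = 3, geometric multiplicity = 1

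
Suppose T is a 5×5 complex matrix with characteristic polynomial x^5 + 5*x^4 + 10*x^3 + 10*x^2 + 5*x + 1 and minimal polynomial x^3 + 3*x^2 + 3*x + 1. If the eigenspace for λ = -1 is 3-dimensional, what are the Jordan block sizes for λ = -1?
Block sizes for λ = -1: [3, 1, 1]

Step 1 — from the characteristic polynomial, algebraic multiplicity of λ = -1 is 5. From dim ker(T − (-1)·I) = 3, there are exactly 3 Jordan blocks for λ = -1.
Step 2 — from the minimal polynomial, the factor (x + 1)^3 tells us the largest block for λ = -1 has size 3.
Step 3 — with total size 5, 3 blocks, and largest block 3, the block sizes (in nonincreasing order) are [3, 1, 1].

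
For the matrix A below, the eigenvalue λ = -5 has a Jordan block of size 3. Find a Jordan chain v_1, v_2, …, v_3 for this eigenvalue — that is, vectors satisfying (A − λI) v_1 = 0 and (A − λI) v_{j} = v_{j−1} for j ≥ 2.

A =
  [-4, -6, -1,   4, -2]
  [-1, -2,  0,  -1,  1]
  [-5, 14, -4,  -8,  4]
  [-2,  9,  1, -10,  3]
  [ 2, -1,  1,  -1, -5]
A Jordan chain for λ = -5 of length 3:
v_1 = (0, 5, 10, 5, -10)ᵀ
v_2 = (-6, 3, 14, 9, -1)ᵀ
v_3 = (0, 1, 0, 0, 0)ᵀ

Let N = A − (-5)·I. We want v_3 with N^3 v_3 = 0 but N^2 v_3 ≠ 0; then v_{j-1} := N · v_j for j = 3, …, 2.

Pick v_3 = (0, 1, 0, 0, 0)ᵀ.
Then v_2 = N · v_3 = (-6, 3, 14, 9, -1)ᵀ.
Then v_1 = N · v_2 = (0, 5, 10, 5, -10)ᵀ.

Sanity check: (A − (-5)·I) v_1 = (0, 0, 0, 0, 0)ᵀ = 0. ✓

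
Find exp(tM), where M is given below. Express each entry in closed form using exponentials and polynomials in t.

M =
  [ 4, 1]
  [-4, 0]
e^{tM} =
  [2*t*exp(2*t) + exp(2*t), t*exp(2*t)]
  [-4*t*exp(2*t), -2*t*exp(2*t) + exp(2*t)]

Strategy: write M = P · J · P⁻¹ where J is a Jordan canonical form, so e^{tM} = P · e^{tJ} · P⁻¹, and e^{tJ} can be computed block-by-block.

M has Jordan form
J =
  [2, 1]
  [0, 2]
(up to reordering of blocks).

Per-block formulas:
  For a 2×2 Jordan block J_2(2): exp(t · J_2(2)) = e^(2t)·(I + t·N), where N is the 2×2 nilpotent shift.

After assembling e^{tJ} and conjugating by P, we get:

e^{tM} =
  [2*t*exp(2*t) + exp(2*t), t*exp(2*t)]
  [-4*t*exp(2*t), -2*t*exp(2*t) + exp(2*t)]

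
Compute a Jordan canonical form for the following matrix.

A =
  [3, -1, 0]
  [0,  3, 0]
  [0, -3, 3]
J_2(3) ⊕ J_1(3)

The characteristic polynomial is
  det(x·I − A) = x^3 - 9*x^2 + 27*x - 27 = (x - 3)^3

Eigenvalues and multiplicities (the geometric multiplicity of λ is n − rank(A − λI), which equals the number of Jordan blocks for λ):
  λ = 3: algebraic multiplicity = 3, geometric multiplicity = 2

Determining the block sizes for each eigenvalue:
  λ = 3: 2 blocks summing to 3 forces exactly one block of size 2 and the rest size 1 → block sizes [2, 1]

Assembling the blocks gives a Jordan form
J =
  [3, 1, 0]
  [0, 3, 0]
  [0, 0, 3]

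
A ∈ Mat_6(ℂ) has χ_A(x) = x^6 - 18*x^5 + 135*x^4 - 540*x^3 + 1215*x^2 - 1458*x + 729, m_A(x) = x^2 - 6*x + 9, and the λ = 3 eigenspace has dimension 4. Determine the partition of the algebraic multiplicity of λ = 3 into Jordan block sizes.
Block sizes for λ = 3: [2, 2, 1, 1]

Step 1 — from the characteristic polynomial, algebraic multiplicity of λ = 3 is 6. From dim ker(A − (3)·I) = 4, there are exactly 4 Jordan blocks for λ = 3.
Step 2 — from the minimal polynomial, the factor (x − 3)^2 tells us the largest block for λ = 3 has size 2.
Step 3 — with total size 6, 4 blocks, and largest block 2, the block sizes (in nonincreasing order) are [2, 2, 1, 1].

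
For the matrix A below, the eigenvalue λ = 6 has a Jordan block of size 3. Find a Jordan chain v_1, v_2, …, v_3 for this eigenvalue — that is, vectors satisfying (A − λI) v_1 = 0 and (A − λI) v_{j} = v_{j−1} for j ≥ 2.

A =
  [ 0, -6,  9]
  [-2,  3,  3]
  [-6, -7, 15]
A Jordan chain for λ = 6 of length 3:
v_1 = (-6, 0, -4)ᵀ
v_2 = (-6, -2, -6)ᵀ
v_3 = (1, 0, 0)ᵀ

Let N = A − (6)·I. We want v_3 with N^3 v_3 = 0 but N^2 v_3 ≠ 0; then v_{j-1} := N · v_j for j = 3, …, 2.

Pick v_3 = (1, 0, 0)ᵀ.
Then v_2 = N · v_3 = (-6, -2, -6)ᵀ.
Then v_1 = N · v_2 = (-6, 0, -4)ᵀ.

Sanity check: (A − (6)·I) v_1 = (0, 0, 0)ᵀ = 0. ✓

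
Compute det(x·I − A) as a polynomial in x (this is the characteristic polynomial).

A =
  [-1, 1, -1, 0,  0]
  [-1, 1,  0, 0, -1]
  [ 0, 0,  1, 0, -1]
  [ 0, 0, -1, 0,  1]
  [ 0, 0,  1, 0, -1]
x^5

Expanding det(x·I − A) (e.g. by cofactor expansion or by noting that A is similar to its Jordan form J, which has the same characteristic polynomial as A) gives
  χ_A(x) = x^5
which factors as x^5. The eigenvalues (with algebraic multiplicities) are λ = 0 with multiplicity 5.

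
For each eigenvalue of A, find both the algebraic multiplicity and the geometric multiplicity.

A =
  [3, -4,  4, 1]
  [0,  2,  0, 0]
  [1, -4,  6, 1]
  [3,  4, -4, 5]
λ = 2: alg = 2, geom = 2; λ = 6: alg = 2, geom = 1

Step 1 — factor the characteristic polynomial to read off the algebraic multiplicities:
  χ_A(x) = (x - 6)^2*(x - 2)^2

Step 2 — compute geometric multiplicities via the rank-nullity identity g(λ) = n − rank(A − λI):
  rank(A − (2)·I) = 2, so dim ker(A − (2)·I) = n − 2 = 2
  rank(A − (6)·I) = 3, so dim ker(A − (6)·I) = n − 3 = 1

Summary:
  λ = 2: algebraic multiplicity = 2, geometric multiplicity = 2
  λ = 6: algebraic multiplicity = 2, geometric multiplicity = 1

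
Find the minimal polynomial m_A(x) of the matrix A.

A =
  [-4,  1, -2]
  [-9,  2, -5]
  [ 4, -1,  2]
x^3

The characteristic polynomial is χ_A(x) = x^3, so the eigenvalues are known. The minimal polynomial is
  m_A(x) = Π_λ (x − λ)^{k_λ}
where k_λ is the size of the *largest* Jordan block for λ (equivalently, the smallest k with (A − λI)^k v = 0 for every generalised eigenvector v of λ).

  λ = 0: largest Jordan block has size 3, contributing (x − 0)^3

So m_A(x) = x^3 = x^3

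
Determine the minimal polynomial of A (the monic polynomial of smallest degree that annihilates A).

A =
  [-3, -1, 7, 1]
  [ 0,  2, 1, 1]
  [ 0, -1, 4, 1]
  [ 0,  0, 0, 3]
x^3 - 3*x^2 - 9*x + 27

The characteristic polynomial is χ_A(x) = (x - 3)^3*(x + 3), so the eigenvalues are known. The minimal polynomial is
  m_A(x) = Π_λ (x − λ)^{k_λ}
where k_λ is the size of the *largest* Jordan block for λ (equivalently, the smallest k with (A − λI)^k v = 0 for every generalised eigenvector v of λ).

  λ = -3: largest Jordan block has size 1, contributing (x + 3)
  λ = 3: largest Jordan block has size 2, contributing (x − 3)^2

So m_A(x) = (x - 3)^2*(x + 3) = x^3 - 3*x^2 - 9*x + 27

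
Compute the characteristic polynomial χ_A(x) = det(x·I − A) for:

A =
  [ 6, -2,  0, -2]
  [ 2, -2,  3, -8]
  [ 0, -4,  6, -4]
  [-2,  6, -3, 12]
x^4 - 22*x^3 + 180*x^2 - 648*x + 864

Expanding det(x·I − A) (e.g. by cofactor expansion or by noting that A is similar to its Jordan form J, which has the same characteristic polynomial as A) gives
  χ_A(x) = x^4 - 22*x^3 + 180*x^2 - 648*x + 864
which factors as (x - 6)^3*(x - 4). The eigenvalues (with algebraic multiplicities) are λ = 4 with multiplicity 1, λ = 6 with multiplicity 3.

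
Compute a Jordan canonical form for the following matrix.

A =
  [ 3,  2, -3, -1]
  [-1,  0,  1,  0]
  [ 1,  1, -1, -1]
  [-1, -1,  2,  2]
J_2(1) ⊕ J_2(1)

The characteristic polynomial is
  det(x·I − A) = x^4 - 4*x^3 + 6*x^2 - 4*x + 1 = (x - 1)^4

Eigenvalues and multiplicities (the geometric multiplicity of λ is n − rank(A − λI), which equals the number of Jordan blocks for λ):
  λ = 1: algebraic multiplicity = 4, geometric multiplicity = 2

Determining the block sizes for each eigenvalue:
  λ = 1: with am = 4 and gm = 2, the partition is not yet determined (e.g. several partitions of 4 into 2 parts exist). Let N = A − (1)·I. Computing rank(N^1) = 2, rank(N^2) = 0; the number of blocks of size ≥ j is rank(N^{j−1}) − rank(N^j), giving [2, 2]. So we have 2 block(s) of size 2 → block sizes [2, 2]

Assembling the blocks gives a Jordan form
J =
  [1, 1, 0, 0]
  [0, 1, 0, 0]
  [0, 0, 1, 1]
  [0, 0, 0, 1]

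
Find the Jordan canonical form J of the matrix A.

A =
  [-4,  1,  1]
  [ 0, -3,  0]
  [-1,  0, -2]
J_3(-3)

The characteristic polynomial is
  det(x·I − A) = x^3 + 9*x^2 + 27*x + 27 = (x + 3)^3

Eigenvalues and multiplicities (the geometric multiplicity of λ is n − rank(A − λI), which equals the number of Jordan blocks for λ):
  λ = -3: algebraic multiplicity = 3, geometric multiplicity = 1

Determining the block sizes for each eigenvalue:
  λ = -3: one block (gm = 1), so the single block has size am = 3 → block sizes [3]

Assembling the blocks gives a Jordan form
J =
  [-3,  1,  0]
  [ 0, -3,  1]
  [ 0,  0, -3]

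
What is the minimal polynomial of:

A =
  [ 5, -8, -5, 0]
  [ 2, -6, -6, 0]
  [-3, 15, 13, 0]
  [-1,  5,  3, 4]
x^3 - 12*x^2 + 48*x - 64

The characteristic polynomial is χ_A(x) = (x - 4)^4, so the eigenvalues are known. The minimal polynomial is
  m_A(x) = Π_λ (x − λ)^{k_λ}
where k_λ is the size of the *largest* Jordan block for λ (equivalently, the smallest k with (A − λI)^k v = 0 for every generalised eigenvector v of λ).

  λ = 4: largest Jordan block has size 3, contributing (x − 4)^3

So m_A(x) = (x - 4)^3 = x^3 - 12*x^2 + 48*x - 64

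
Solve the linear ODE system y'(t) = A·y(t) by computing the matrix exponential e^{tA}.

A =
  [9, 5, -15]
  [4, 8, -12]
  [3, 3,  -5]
e^{tA} =
  [5*t*exp(4*t) + exp(4*t), 5*t*exp(4*t), -15*t*exp(4*t)]
  [4*t*exp(4*t), 4*t*exp(4*t) + exp(4*t), -12*t*exp(4*t)]
  [3*t*exp(4*t), 3*t*exp(4*t), -9*t*exp(4*t) + exp(4*t)]

Strategy: write A = P · J · P⁻¹ where J is a Jordan canonical form, so e^{tA} = P · e^{tJ} · P⁻¹, and e^{tJ} can be computed block-by-block.

A has Jordan form
J =
  [4, 1, 0]
  [0, 4, 0]
  [0, 0, 4]
(up to reordering of blocks).

Per-block formulas:
  For a 1×1 block at λ = 4: exp(t · [4]) = [e^(4t)].
  For a 2×2 Jordan block J_2(4): exp(t · J_2(4)) = e^(4t)·(I + t·N), where N is the 2×2 nilpotent shift.

After assembling e^{tJ} and conjugating by P, we get:

e^{tA} =
  [5*t*exp(4*t) + exp(4*t), 5*t*exp(4*t), -15*t*exp(4*t)]
  [4*t*exp(4*t), 4*t*exp(4*t) + exp(4*t), -12*t*exp(4*t)]
  [3*t*exp(4*t), 3*t*exp(4*t), -9*t*exp(4*t) + exp(4*t)]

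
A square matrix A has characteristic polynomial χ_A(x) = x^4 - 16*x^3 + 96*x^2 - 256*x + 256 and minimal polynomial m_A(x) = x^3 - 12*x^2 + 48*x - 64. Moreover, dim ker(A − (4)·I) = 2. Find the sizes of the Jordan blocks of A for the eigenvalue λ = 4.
Block sizes for λ = 4: [3, 1]

Step 1 — from the characteristic polynomial, algebraic multiplicity of λ = 4 is 4. From dim ker(A − (4)·I) = 2, there are exactly 2 Jordan blocks for λ = 4.
Step 2 — from the minimal polynomial, the factor (x − 4)^3 tells us the largest block for λ = 4 has size 3.
Step 3 — with total size 4, 2 blocks, and largest block 3, the block sizes (in nonincreasing order) are [3, 1].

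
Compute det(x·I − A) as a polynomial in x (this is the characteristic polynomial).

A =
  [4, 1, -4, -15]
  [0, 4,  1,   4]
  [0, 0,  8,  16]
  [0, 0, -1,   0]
x^4 - 16*x^3 + 96*x^2 - 256*x + 256

Expanding det(x·I − A) (e.g. by cofactor expansion or by noting that A is similar to its Jordan form J, which has the same characteristic polynomial as A) gives
  χ_A(x) = x^4 - 16*x^3 + 96*x^2 - 256*x + 256
which factors as (x - 4)^4. The eigenvalues (with algebraic multiplicities) are λ = 4 with multiplicity 4.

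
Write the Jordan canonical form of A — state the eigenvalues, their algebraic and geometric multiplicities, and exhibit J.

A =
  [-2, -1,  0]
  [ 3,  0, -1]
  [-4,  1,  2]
J_3(0)

The characteristic polynomial is
  det(x·I − A) = x^3

Eigenvalues and multiplicities (the geometric multiplicity of λ is n − rank(A − λI), which equals the number of Jordan blocks for λ):
  λ = 0: algebraic multiplicity = 3, geometric multiplicity = 1

Determining the block sizes for each eigenvalue:
  λ = 0: one block (gm = 1), so the single block has size am = 3 → block sizes [3]

Assembling the blocks gives a Jordan form
J =
  [0, 1, 0]
  [0, 0, 1]
  [0, 0, 0]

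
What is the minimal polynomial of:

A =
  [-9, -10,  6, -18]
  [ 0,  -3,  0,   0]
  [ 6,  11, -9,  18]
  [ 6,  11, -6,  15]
x^3 + 3*x^2 - 9*x - 27

The characteristic polynomial is χ_A(x) = (x - 3)*(x + 3)^3, so the eigenvalues are known. The minimal polynomial is
  m_A(x) = Π_λ (x − λ)^{k_λ}
where k_λ is the size of the *largest* Jordan block for λ (equivalently, the smallest k with (A − λI)^k v = 0 for every generalised eigenvector v of λ).

  λ = -3: largest Jordan block has size 2, contributing (x + 3)^2
  λ = 3: largest Jordan block has size 1, contributing (x − 3)

So m_A(x) = (x - 3)*(x + 3)^2 = x^3 + 3*x^2 - 9*x - 27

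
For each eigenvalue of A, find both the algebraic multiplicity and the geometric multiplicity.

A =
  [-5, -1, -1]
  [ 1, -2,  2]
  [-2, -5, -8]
λ = -5: alg = 3, geom = 1

Step 1 — factor the characteristic polynomial to read off the algebraic multiplicities:
  χ_A(x) = (x + 5)^3

Step 2 — compute geometric multiplicities via the rank-nullity identity g(λ) = n − rank(A − λI):
  rank(A − (-5)·I) = 2, so dim ker(A − (-5)·I) = n − 2 = 1

Summary:
  λ = -5: algebraic multiplicity = 3, geometric multiplicity = 1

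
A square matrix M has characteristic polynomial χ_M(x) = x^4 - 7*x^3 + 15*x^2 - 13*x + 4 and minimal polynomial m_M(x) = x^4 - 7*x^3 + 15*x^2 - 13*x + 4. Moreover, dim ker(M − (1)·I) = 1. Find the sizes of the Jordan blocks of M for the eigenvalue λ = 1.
Block sizes for λ = 1: [3]

Step 1 — from the characteristic polynomial, algebraic multiplicity of λ = 1 is 3. From dim ker(M − (1)·I) = 1, there are exactly 1 Jordan blocks for λ = 1.
Step 2 — from the minimal polynomial, the factor (x − 1)^3 tells us the largest block for λ = 1 has size 3.
Step 3 — with total size 3, 1 blocks, and largest block 3, the block sizes (in nonincreasing order) are [3].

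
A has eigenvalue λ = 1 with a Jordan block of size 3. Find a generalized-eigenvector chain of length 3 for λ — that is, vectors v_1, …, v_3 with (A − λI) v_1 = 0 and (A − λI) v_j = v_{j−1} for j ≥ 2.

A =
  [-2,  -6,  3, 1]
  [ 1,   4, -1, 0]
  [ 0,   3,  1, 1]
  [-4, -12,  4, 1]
A Jordan chain for λ = 1 of length 3:
v_1 = (-1, 0, -1, 0)ᵀ
v_2 = (-3, 1, 0, -4)ᵀ
v_3 = (1, 0, 0, 0)ᵀ

Let N = A − (1)·I. We want v_3 with N^3 v_3 = 0 but N^2 v_3 ≠ 0; then v_{j-1} := N · v_j for j = 3, …, 2.

Pick v_3 = (1, 0, 0, 0)ᵀ.
Then v_2 = N · v_3 = (-3, 1, 0, -4)ᵀ.
Then v_1 = N · v_2 = (-1, 0, -1, 0)ᵀ.

Sanity check: (A − (1)·I) v_1 = (0, 0, 0, 0)ᵀ = 0. ✓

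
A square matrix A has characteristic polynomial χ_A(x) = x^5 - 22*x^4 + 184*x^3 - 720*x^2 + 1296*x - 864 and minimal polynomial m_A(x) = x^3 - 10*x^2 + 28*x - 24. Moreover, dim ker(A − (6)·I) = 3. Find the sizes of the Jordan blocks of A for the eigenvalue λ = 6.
Block sizes for λ = 6: [1, 1, 1]

Step 1 — from the characteristic polynomial, algebraic multiplicity of λ = 6 is 3. From dim ker(A − (6)·I) = 3, there are exactly 3 Jordan blocks for λ = 6.
Step 2 — from the minimal polynomial, the factor (x − 6) tells us the largest block for λ = 6 has size 1.
Step 3 — with total size 3, 3 blocks, and largest block 1, the block sizes (in nonincreasing order) are [1, 1, 1].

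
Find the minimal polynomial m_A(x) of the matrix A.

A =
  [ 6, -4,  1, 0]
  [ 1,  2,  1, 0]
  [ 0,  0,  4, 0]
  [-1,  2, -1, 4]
x^3 - 12*x^2 + 48*x - 64

The characteristic polynomial is χ_A(x) = (x - 4)^4, so the eigenvalues are known. The minimal polynomial is
  m_A(x) = Π_λ (x − λ)^{k_λ}
where k_λ is the size of the *largest* Jordan block for λ (equivalently, the smallest k with (A − λI)^k v = 0 for every generalised eigenvector v of λ).

  λ = 4: largest Jordan block has size 3, contributing (x − 4)^3

So m_A(x) = (x - 4)^3 = x^3 - 12*x^2 + 48*x - 64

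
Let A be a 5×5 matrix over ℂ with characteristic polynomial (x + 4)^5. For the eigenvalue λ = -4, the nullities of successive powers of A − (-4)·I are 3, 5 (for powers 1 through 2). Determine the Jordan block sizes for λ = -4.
Block sizes for λ = -4: [2, 2, 1]

From the dimensions of kernels of powers, the number of Jordan blocks of size at least j is d_j − d_{j−1} where d_j = dim ker(N^j) (with d_0 = 0). Computing the differences gives [3, 2].
The number of blocks of size exactly k is (#blocks of size ≥ k) − (#blocks of size ≥ k + 1), so the partition is: 1 block(s) of size 1, 2 block(s) of size 2.
In nonincreasing order the block sizes are [2, 2, 1].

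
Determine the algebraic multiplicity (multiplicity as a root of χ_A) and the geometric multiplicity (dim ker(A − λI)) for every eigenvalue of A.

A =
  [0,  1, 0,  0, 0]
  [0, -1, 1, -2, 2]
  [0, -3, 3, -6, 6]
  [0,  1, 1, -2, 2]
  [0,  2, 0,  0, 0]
λ = 0: alg = 5, geom = 3

Step 1 — factor the characteristic polynomial to read off the algebraic multiplicities:
  χ_A(x) = x^5

Step 2 — compute geometric multiplicities via the rank-nullity identity g(λ) = n − rank(A − λI):
  rank(A − (0)·I) = 2, so dim ker(A − (0)·I) = n − 2 = 3

Summary:
  λ = 0: algebraic multiplicity = 5, geometric multiplicity = 3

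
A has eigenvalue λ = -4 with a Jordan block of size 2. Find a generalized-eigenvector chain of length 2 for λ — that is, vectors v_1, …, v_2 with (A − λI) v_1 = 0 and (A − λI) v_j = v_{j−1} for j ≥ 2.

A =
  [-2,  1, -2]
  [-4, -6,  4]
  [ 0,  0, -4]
A Jordan chain for λ = -4 of length 2:
v_1 = (2, -4, 0)ᵀ
v_2 = (1, 0, 0)ᵀ

Let N = A − (-4)·I. We want v_2 with N^2 v_2 = 0 but N^1 v_2 ≠ 0; then v_{j-1} := N · v_j for j = 2, …, 2.

Pick v_2 = (1, 0, 0)ᵀ.
Then v_1 = N · v_2 = (2, -4, 0)ᵀ.

Sanity check: (A − (-4)·I) v_1 = (0, 0, 0)ᵀ = 0. ✓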